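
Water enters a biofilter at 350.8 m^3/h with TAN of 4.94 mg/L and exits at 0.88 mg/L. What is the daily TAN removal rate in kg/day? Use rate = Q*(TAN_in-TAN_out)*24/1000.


Concentration drop: TAN_in - TAN_out = 4.94 - 0.88 = 4.06 mg/L
Hourly TAN removed = Q * dTAN = 350.8 m^3/h * 4.06 mg/L = 1424.248 g/h  (m^3/h * mg/L = g/h)
Daily TAN removed = 1424.248 * 24 = 34181.952 g/day
Convert to kg/day: 34181.952 / 1000 = 34.181952 kg/day

34.181952 kg/day


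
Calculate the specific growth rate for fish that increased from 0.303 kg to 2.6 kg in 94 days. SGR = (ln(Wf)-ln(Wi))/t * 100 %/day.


ln(W_f) = ln(2.6) = 0.95551145
ln(W_i) = ln(0.303) = -1.1940225
ln(W_f) - ln(W_i) = 0.95551145 - -1.1940225 = 2.1495339
SGR = 2.1495339 / 94 * 100 = 2.28674 %/day

2.28674 %/day


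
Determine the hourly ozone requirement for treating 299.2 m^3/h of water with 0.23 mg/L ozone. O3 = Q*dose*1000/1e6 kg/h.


O3 demand (mg/h) = Q * dose * 1000 = 299.2 * 0.23 * 1000 = 68816 mg/h
Convert mg to kg: 68816 / 1e6 = 0.068816 kg/h

0.068816 kg/h


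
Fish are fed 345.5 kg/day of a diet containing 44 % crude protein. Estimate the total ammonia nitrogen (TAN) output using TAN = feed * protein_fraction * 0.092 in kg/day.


Protein in feed = 345.5 * 44/100 = 152.02 kg/day
TAN = protein * 0.092 = 152.02 * 0.092 = 13.98584 kg/day

13.98584 kg/day


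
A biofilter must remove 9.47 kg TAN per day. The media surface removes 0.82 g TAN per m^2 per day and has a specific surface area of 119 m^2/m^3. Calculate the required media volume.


A = 9.47*1000 / 0.82 = 11548.78 m^2
V = 11548.78 / 119 = 97.0486

97.0486 m^3


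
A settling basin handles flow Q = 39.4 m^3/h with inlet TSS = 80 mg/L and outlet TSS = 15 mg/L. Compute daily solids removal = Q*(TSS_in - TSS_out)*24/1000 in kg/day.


Concentration drop: TSS_in - TSS_out = 80 - 15 = 65 mg/L
Hourly solids removed = Q * dTSS = 39.4 m^3/h * 65 mg/L = 2561 g/h  (m^3/h * mg/L = g/h)
Daily solids removed = 2561 * 24 = 61464 g/day
Convert g to kg: 61464 / 1000 = 61.464 kg/day

61.464 kg/day


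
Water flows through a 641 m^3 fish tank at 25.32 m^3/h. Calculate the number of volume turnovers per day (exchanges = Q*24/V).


Daily flow volume = 25.32 m^3/h * 24 h = 607.68 m^3/day
Exchanges = daily flow / tank volume = 607.68 / 641 = 0.948019 exchanges/day

0.948019 exchanges/day


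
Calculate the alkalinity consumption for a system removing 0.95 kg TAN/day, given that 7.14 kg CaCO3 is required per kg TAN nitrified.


Alkalinity factor: 7.14 kg CaCO3 consumed per kg TAN nitrified
alk = 0.95 kg TAN * 7.14 = 6.783 kg CaCO3/day

6.783 kg CaCO3/day


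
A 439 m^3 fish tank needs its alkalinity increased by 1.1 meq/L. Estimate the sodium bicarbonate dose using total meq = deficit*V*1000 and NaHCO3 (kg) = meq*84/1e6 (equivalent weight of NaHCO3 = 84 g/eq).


Tank volume in L = 439 m^3 * 1000 = 439000 L
Total meq required = 1.1 meq/L * 439000 L = 482900 meq
NaHCO3 mass = 482900 meq * 84 mg/meq / 1e6 = 40.5636 kg

40.5636 kg


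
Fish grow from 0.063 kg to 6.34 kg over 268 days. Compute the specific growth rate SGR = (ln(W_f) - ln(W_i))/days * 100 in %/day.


ln(W_f) = ln(6.34) = 1.8468788
ln(W_i) = ln(0.063) = -2.7646206
ln(W_f) - ln(W_i) = 1.8468788 - -2.7646206 = 4.6114994
SGR = 4.6114994 / 268 * 100 = 1.72071 %/day

1.72071 %/day


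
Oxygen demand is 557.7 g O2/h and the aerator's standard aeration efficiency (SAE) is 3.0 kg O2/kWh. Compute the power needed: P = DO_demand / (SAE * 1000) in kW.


SAE in g O2/kWh = 3.0 * 1000 = 3000 g/kWh
P = DO_demand / SAE_g = 557.7 / 3000 = 0.1859 kW

0.1859 kW


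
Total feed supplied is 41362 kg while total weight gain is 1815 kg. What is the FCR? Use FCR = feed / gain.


FCR = feed consumed / weight gained
FCR = 41362 kg / 1815 kg = 22.789

22.789


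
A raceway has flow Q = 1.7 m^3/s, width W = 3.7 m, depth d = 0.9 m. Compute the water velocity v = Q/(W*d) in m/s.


Cross-sectional area = W * d = 3.7 * 0.9 = 3.33 m^2
Velocity = Q / A = 1.7 / 3.33 = 0.510511 m/s

0.510511 m/s


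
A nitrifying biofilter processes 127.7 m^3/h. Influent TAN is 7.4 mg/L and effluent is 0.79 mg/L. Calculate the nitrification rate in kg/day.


Concentration drop: TAN_in - TAN_out = 7.4 - 0.79 = 6.61 mg/L
Hourly TAN removed = Q * dTAN = 127.7 m^3/h * 6.61 mg/L = 844.097 g/h  (m^3/h * mg/L = g/h)
Daily TAN removed = 844.097 * 24 = 20258.328 g/day
Convert to kg/day: 20258.328 / 1000 = 20.258328 kg/day

20.258328 kg/day


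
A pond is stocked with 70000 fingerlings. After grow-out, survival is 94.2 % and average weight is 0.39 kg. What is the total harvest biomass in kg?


Survivors = 70000 * 94.2/100 = 65940 fish
Harvest biomass = survivors * W_f = 65940 * 0.39 = 25716.6 kg

25716.6 kg


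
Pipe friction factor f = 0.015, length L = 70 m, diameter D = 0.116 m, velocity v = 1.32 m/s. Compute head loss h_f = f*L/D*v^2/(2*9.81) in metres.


v^2 = 1.32^2 = 1.7424 m^2/s^2
L/D = 70/0.116 = 603.44828
h_f = f*(L/D)*v^2/(2g) = 0.015 * 603.44828 * 1.7424 / 19.62 = 0.80386 m

0.80386 m


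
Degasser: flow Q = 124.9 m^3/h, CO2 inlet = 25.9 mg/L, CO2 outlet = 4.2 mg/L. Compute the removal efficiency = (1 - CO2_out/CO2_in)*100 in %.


CO2_out / CO2_in = 4.2 / 25.9 = 0.16216216
Fraction remaining = 0.16216216
efficiency = (1 - 0.16216216) * 100 = 83.7838 %

83.7838 %


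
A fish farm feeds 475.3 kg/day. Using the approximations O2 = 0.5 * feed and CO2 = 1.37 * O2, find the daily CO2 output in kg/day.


O2 = 475.3 * 0.5 = 237.65
CO2 = 237.65 * 1.37 = 325.5805

325.5805 kg/day


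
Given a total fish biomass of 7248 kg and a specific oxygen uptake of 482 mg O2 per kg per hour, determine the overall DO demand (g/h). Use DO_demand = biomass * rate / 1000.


Total O2 consumption (mg/h) = 7248 kg * 482 mg/(kg*h) = 3493536 mg/h
Convert to g/h: 3493536 / 1000 = 3493.536 g/h

3493.536 g/h


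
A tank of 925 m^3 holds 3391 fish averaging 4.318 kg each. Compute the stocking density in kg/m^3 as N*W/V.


Total biomass = 3391 fish * 4.318 kg = 14642.338 kg
Density = total biomass / volume = 14642.338 / 925 = 15.8296 kg/m^3

15.8296 kg/m^3


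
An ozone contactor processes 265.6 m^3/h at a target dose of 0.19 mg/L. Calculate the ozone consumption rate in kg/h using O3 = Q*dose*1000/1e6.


O3 demand (mg/h) = Q * dose * 1000 = 265.6 * 0.19 * 1000 = 50464 mg/h
Convert mg to kg: 50464 / 1e6 = 0.050464 kg/h

0.050464 kg/h


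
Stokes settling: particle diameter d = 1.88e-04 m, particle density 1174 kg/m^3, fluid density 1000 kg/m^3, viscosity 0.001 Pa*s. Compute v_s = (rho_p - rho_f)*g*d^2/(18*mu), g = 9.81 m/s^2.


Density difference: rho_p - rho_f = 1174 - 1000 = 174 kg/m^3
d^2 = (1.88e-04)^2 = 3.5344e-08 m^2
Numerator = (rho_p - rho_f) * g * d^2 = 174 * 9.81 * 3.5344e-08 = 6.0330087e-05
Denominator = 18 * mu = 18 * 0.001 = 0.018
v_s = 6.0330087e-05 / 0.018 = 0.00335167 m/s
Check: Re = rho_f * v_s * d / mu = 1000 * 0.00335167 * 1.88e-04 / 0.001 = 0.63 < 1, so Stokes' law applies.

0.00335167 m/s


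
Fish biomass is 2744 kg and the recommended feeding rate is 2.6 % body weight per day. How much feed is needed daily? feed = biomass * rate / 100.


Feeding rate fraction = 2.6% / 100 = 0.026
Daily feed = 2744 kg * 0.026 = 71.344 kg/day

71.344 kg/day


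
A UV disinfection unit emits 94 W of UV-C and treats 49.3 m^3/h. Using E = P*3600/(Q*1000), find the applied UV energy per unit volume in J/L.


Energy delivered per hour = 94 W * 3600 s = 338400 J/h
Volume treated per hour = 49.3 m^3/h * 1000 = 49300 L/h
dose = 338400 / 49300 = 6.8641 J/L

6.8641 J/L


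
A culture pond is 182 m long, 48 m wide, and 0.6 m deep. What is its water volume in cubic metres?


Base area = L * W = 182 * 48 = 8736 m^2
Volume = area * depth = 8736 * 0.6 = 5241.6 m^3

5241.6 m^3


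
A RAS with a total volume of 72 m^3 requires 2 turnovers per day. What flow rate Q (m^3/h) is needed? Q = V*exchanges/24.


Daily recirculation volume = 72 m^3 * 2 = 144 m^3/day
Flow rate Q = daily volume / 24 h = 144 / 24 = 6 m^3/h

6 m^3/h


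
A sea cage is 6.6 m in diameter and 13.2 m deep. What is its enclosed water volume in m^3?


r = d/2 = 6.6/2 = 3.3 m
Base area = pi*r^2 = pi*3.3^2 = 34.211944 m^2
Volume = 34.211944 * 13.2 = 451.598 m^3

451.598 m^3


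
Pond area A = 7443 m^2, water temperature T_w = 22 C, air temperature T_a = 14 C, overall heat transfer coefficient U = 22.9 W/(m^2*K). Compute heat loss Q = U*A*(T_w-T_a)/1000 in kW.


Temperature difference dT = 22 - 14 = 8 K
Heat loss (W) = U * A * dT = 22.9 * 7443 * 8 = 1363557.6 W
Convert to kW: 1363557.6 / 1000 = 1363.5576 kW

1363.5576 kW


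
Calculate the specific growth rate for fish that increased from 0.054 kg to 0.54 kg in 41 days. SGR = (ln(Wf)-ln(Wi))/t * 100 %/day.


ln(W_f) = ln(0.54) = -0.61618614
ln(W_i) = ln(0.054) = -2.9187712
ln(W_f) - ln(W_i) = -0.61618614 - -2.9187712 = 2.3025851
SGR = 2.3025851 / 41 * 100 = 5.61606 %/day

5.61606 %/day


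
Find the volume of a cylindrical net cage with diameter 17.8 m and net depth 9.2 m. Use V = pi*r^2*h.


r = d/2 = 17.8/2 = 8.9 m
Base area = pi*r^2 = pi*8.9^2 = 248.84555 m^2
Volume = 248.84555 * 9.2 = 2289.38 m^3

2289.38 m^3


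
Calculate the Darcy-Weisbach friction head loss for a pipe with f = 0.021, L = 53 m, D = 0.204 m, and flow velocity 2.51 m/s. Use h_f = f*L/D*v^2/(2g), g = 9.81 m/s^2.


v^2 = 2.51^2 = 6.3001 m^2/s^2
L/D = 53/0.204 = 259.80392
h_f = f*(L/D)*v^2/(2g) = 0.021 * 259.80392 * 6.3001 / 19.62 = 1.75192 m

1.75192 m


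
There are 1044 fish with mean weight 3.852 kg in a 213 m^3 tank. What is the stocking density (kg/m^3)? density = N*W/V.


Total biomass = 1044 fish * 3.852 kg = 4021.488 kg
Density = total biomass / volume = 4021.488 / 213 = 18.8802 kg/m^3

18.8802 kg/m^3


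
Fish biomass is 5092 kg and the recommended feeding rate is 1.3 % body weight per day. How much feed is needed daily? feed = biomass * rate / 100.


Feeding rate fraction = 1.3% / 100 = 0.013
Daily feed = 5092 kg * 0.013 = 66.196 kg/day

66.196 kg/day


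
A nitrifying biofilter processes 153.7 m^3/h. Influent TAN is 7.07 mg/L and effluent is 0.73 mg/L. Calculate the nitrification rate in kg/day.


Concentration drop: TAN_in - TAN_out = 7.07 - 0.73 = 6.34 mg/L
Hourly TAN removed = Q * dTAN = 153.7 m^3/h * 6.34 mg/L = 974.458 g/h  (m^3/h * mg/L = g/h)
Daily TAN removed = 974.458 * 24 = 23386.992 g/day
Convert to kg/day: 23386.992 / 1000 = 23.386992 kg/day

23.386992 kg/day


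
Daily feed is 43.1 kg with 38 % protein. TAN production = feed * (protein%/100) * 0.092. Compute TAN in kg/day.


Protein in feed = 43.1 * 38/100 = 16.378 kg/day
TAN = protein * 0.092 = 16.378 * 0.092 = 1.506776 kg/day

1.506776 kg/day


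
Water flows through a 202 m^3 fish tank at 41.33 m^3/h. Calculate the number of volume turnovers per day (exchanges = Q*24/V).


Daily flow volume = 41.33 m^3/h * 24 h = 991.92 m^3/day
Exchanges = daily flow / tank volume = 991.92 / 202 = 4.9105 exchanges/day

4.9105 exchanges/day


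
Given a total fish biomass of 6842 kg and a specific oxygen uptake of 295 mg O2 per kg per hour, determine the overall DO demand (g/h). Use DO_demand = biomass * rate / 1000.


Total O2 consumption (mg/h) = 6842 kg * 295 mg/(kg*h) = 2018390 mg/h
Convert to g/h: 2018390 / 1000 = 2018.39 g/h

2018.39 g/h


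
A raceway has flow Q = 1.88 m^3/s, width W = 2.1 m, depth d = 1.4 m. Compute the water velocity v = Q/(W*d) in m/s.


Cross-sectional area = W * d = 2.1 * 1.4 = 2.94 m^2
Velocity = Q / A = 1.88 / 2.94 = 0.639456 m/s

0.639456 m/s


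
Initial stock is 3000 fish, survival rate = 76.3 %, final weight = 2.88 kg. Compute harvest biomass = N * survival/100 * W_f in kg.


Survivors = 3000 * 76.3/100 = 2289 fish
Harvest biomass = survivors * W_f = 2289 * 2.88 = 6592.32 kg

6592.32 kg


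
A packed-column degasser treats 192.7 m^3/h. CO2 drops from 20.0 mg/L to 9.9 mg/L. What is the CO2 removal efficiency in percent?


CO2_out / CO2_in = 9.9 / 20.0 = 0.495
Fraction remaining = 0.495
efficiency = (1 - 0.495) * 100 = 50.5 %

50.5 %


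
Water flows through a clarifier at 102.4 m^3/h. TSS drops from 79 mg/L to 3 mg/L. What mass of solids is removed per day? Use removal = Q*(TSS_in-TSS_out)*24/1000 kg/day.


Concentration drop: TSS_in - TSS_out = 79 - 3 = 76 mg/L
Hourly solids removed = Q * dTSS = 102.4 m^3/h * 76 mg/L = 7782.4 g/h  (m^3/h * mg/L = g/h)
Daily solids removed = 7782.4 * 24 = 186777.6 g/day
Convert g to kg: 186777.6 / 1000 = 186.7776 kg/day

186.7776 kg/day


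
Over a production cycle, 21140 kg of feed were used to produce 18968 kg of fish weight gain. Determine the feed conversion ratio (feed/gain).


FCR = feed consumed / weight gained
FCR = 21140 kg / 18968 kg = 1.11451

1.11451


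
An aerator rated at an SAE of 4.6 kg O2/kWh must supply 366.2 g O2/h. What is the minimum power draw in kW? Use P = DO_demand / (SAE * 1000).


SAE in g O2/kWh = 4.6 * 1000 = 4600 g/kWh
P = DO_demand / SAE_g = 366.2 / 4600 = 0.0796087 kW

0.0796087 kW


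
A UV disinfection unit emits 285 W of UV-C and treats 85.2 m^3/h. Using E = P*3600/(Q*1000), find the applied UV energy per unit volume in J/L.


Energy delivered per hour = 285 W * 3600 s = 1026000 J/h
Volume treated per hour = 85.2 m^3/h * 1000 = 85200 L/h
dose = 1026000 / 85200 = 12.0423 J/L

12.0423 J/L


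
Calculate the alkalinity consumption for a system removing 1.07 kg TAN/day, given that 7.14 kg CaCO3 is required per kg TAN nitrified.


Alkalinity factor: 7.14 kg CaCO3 consumed per kg TAN nitrified
alk = 1.07 kg TAN * 7.14 = 7.6398 kg CaCO3/day

7.6398 kg CaCO3/day


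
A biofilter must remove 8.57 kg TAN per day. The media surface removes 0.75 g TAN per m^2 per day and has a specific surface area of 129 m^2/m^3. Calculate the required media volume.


A = 8.57*1000 / 0.75 = 11426.667 m^2
V = 11426.667 / 129 = 88.5788

88.5788 m^3


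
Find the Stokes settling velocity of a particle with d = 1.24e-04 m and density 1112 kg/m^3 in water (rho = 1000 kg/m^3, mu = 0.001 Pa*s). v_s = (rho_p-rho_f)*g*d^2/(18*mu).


Density difference: rho_p - rho_f = 1112 - 1000 = 112 kg/m^3
d^2 = (1.24e-04)^2 = 1.5376e-08 m^2
Numerator = (rho_p - rho_f) * g * d^2 = 112 * 9.81 * 1.5376e-08 = 1.6893919e-05
Denominator = 18 * mu = 18 * 0.001 = 0.018
v_s = 1.6893919e-05 / 0.018 = 9.38551e-04 m/s
Check: Re = rho_f * v_s * d / mu = 1000 * 9.38551e-04 * 1.24e-04 / 0.001 = 0.116 < 1, so Stokes' law applies.

9.38551e-04 m/s


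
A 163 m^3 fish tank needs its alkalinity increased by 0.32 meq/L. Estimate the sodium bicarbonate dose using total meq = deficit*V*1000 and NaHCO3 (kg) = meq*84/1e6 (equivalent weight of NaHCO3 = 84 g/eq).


Tank volume in L = 163 m^3 * 1000 = 163000 L
Total meq required = 0.32 meq/L * 163000 L = 52160 meq
NaHCO3 mass = 52160 meq * 84 mg/meq / 1e6 = 4.38144 kg

4.38144 kg


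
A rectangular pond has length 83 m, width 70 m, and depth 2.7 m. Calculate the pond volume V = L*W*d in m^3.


Base area = L * W = 83 * 70 = 5810 m^2
Volume = area * depth = 5810 * 2.7 = 15687 m^3

15687 m^3


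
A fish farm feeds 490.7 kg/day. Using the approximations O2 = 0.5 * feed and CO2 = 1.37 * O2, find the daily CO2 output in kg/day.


O2 = 490.7 * 0.5 = 245.35
CO2 = 245.35 * 1.37 = 336.1295

336.1295 kg/day


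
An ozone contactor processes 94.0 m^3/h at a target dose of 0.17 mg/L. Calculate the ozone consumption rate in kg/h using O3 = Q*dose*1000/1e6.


O3 demand (mg/h) = Q * dose * 1000 = 94.0 * 0.17 * 1000 = 15980 mg/h
Convert mg to kg: 15980 / 1e6 = 0.01598 kg/h

0.01598 kg/h


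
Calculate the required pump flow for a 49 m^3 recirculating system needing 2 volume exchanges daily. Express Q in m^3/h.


Daily recirculation volume = 49 m^3 * 2 = 98 m^3/day
Flow rate Q = daily volume / 24 h = 98 / 24 = 4.08333 m^3/h

4.08333 m^3/h


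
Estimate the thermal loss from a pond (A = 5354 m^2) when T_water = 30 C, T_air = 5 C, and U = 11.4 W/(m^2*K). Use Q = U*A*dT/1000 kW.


Temperature difference dT = 30 - 5 = 25 K
Heat loss (W) = U * A * dT = 11.4 * 5354 * 25 = 1525890 W
Convert to kW: 1525890 / 1000 = 1525.89 kW

1525.89 kW


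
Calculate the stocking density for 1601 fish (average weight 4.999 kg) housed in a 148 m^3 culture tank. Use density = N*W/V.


Total biomass = 1601 fish * 4.999 kg = 8003.399 kg
Density = total biomass / volume = 8003.399 / 148 = 54.077 kg/m^3

54.077 kg/m^3


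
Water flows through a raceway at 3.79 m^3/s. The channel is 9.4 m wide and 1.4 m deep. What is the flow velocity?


Cross-sectional area = W * d = 9.4 * 1.4 = 13.16 m^2
Velocity = Q / A = 3.79 / 13.16 = 0.287994 m/s

0.287994 m/s


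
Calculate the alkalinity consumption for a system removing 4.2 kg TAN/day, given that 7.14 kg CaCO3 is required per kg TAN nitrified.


Alkalinity factor: 7.14 kg CaCO3 consumed per kg TAN nitrified
alk = 4.2 kg TAN * 7.14 = 29.988 kg CaCO3/day

29.988 kg CaCO3/day


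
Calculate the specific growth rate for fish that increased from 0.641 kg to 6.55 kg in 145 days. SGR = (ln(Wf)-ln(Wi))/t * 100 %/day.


ln(W_f) = ln(6.55) = 1.879465
ln(W_i) = ln(0.641) = -0.44472582
ln(W_f) - ln(W_i) = 1.879465 - -0.44472582 = 2.3241908
SGR = 2.3241908 / 145 * 100 = 1.60289 %/day

1.60289 %/day


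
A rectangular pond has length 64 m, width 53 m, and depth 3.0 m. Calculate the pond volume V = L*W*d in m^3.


Base area = L * W = 64 * 53 = 3392 m^2
Volume = area * depth = 3392 * 3.0 = 10176 m^3

10176 m^3


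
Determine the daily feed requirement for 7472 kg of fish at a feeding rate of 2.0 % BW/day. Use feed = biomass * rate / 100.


Feeding rate fraction = 2.0% / 100 = 0.02
Daily feed = 7472 kg * 0.02 = 149.44 kg/day

149.44 kg/day


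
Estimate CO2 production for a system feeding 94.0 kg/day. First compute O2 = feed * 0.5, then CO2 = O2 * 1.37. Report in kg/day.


O2 = 94.0 * 0.5 = 47
CO2 = 47 * 1.37 = 64.39

64.39 kg/day


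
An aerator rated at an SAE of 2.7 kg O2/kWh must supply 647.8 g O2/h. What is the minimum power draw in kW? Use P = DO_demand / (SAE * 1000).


SAE in g O2/kWh = 2.7 * 1000 = 2700 g/kWh
P = DO_demand / SAE_g = 647.8 / 2700 = 0.239926 kW

0.239926 kW


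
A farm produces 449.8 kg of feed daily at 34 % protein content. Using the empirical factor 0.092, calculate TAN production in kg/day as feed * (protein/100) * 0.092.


Protein in feed = 449.8 * 34/100 = 152.932 kg/day
TAN = protein * 0.092 = 152.932 * 0.092 = 14.069744 kg/day

14.069744 kg/day


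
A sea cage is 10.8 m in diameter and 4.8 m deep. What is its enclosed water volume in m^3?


r = d/2 = 10.8/2 = 5.4 m
Base area = pi*r^2 = pi*5.4^2 = 91.608842 m^2
Volume = 91.608842 * 4.8 = 439.722 m^3

439.722 m^3


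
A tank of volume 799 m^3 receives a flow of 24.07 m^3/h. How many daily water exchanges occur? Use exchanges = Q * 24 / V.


Daily flow volume = 24.07 m^3/h * 24 h = 577.68 m^3/day
Exchanges = daily flow / tank volume = 577.68 / 799 = 0.723004 exchanges/day

0.723004 exchanges/day


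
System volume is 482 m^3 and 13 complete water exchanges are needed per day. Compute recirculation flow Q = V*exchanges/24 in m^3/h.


Daily recirculation volume = 482 m^3 * 13 = 6266 m^3/day
Flow rate Q = daily volume / 24 h = 6266 / 24 = 261.083 m^3/h

261.083 m^3/h


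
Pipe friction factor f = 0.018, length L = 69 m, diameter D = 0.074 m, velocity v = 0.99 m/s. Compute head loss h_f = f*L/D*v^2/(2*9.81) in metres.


v^2 = 0.99^2 = 0.9801 m^2/s^2
L/D = 69/0.074 = 932.43243
h_f = f*(L/D)*v^2/(2g) = 0.018 * 932.43243 * 0.9801 / 19.62 = 0.838419 m

0.838419 m


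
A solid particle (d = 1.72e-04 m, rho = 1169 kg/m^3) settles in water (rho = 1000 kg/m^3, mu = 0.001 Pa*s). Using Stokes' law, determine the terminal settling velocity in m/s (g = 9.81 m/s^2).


Density difference: rho_p - rho_f = 1169 - 1000 = 169 kg/m^3
d^2 = (1.72e-04)^2 = 2.9584e-08 m^2
Numerator = (rho_p - rho_f) * g * d^2 = 169 * 9.81 * 2.9584e-08 = 4.9047018e-05
Denominator = 18 * mu = 18 * 0.001 = 0.018
v_s = 4.9047018e-05 / 0.018 = 0.00272483 m/s
Check: Re = rho_f * v_s * d / mu = 1000 * 0.00272483 * 1.72e-04 / 0.001 = 0.469 < 1, so Stokes' law applies.

0.00272483 m/s


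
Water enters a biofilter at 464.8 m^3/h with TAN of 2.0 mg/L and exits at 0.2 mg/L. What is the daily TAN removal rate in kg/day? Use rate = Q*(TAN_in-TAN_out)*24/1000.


Concentration drop: TAN_in - TAN_out = 2.0 - 0.2 = 1.8 mg/L
Hourly TAN removed = Q * dTAN = 464.8 m^3/h * 1.8 mg/L = 836.64 g/h  (m^3/h * mg/L = g/h)
Daily TAN removed = 836.64 * 24 = 20079.36 g/day
Convert to kg/day: 20079.36 / 1000 = 20.07936 kg/day

20.07936 kg/day


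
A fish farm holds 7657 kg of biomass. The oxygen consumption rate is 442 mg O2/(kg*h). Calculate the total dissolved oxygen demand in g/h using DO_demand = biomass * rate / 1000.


Total O2 consumption (mg/h) = 7657 kg * 442 mg/(kg*h) = 3384394 mg/h
Convert to g/h: 3384394 / 1000 = 3384.394 g/h

3384.394 g/h


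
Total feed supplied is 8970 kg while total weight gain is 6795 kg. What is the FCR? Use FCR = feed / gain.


FCR = feed consumed / weight gained
FCR = 8970 kg / 6795 kg = 1.32009

1.32009


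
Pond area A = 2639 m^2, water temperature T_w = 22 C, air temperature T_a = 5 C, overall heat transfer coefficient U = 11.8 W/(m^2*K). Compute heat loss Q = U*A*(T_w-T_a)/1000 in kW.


Temperature difference dT = 22 - 5 = 17 K
Heat loss (W) = U * A * dT = 11.8 * 2639 * 17 = 529383.4 W
Convert to kW: 529383.4 / 1000 = 529.3834 kW

529.3834 kW


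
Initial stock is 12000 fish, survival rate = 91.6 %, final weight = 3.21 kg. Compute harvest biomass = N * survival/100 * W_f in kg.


Survivors = 12000 * 91.6/100 = 10992 fish
Harvest biomass = survivors * W_f = 10992 * 3.21 = 35284.32 kg

35284.32 kg


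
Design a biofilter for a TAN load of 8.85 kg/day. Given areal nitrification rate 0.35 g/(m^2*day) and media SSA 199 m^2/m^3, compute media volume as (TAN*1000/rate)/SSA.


A = 8.85*1000 / 0.35 = 25285.714 m^2
V = 25285.714 / 199 = 127.064

127.064 m^3


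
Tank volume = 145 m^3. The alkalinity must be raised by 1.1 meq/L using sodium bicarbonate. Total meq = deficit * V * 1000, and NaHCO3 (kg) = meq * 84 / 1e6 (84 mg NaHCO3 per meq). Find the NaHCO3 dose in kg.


Tank volume in L = 145 m^3 * 1000 = 145000 L
Total meq required = 1.1 meq/L * 145000 L = 159500 meq
NaHCO3 mass = 159500 meq * 84 mg/meq / 1e6 = 13.398 kg

13.398 kg


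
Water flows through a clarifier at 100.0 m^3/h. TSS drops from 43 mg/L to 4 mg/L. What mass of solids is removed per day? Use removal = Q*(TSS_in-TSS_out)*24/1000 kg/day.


Concentration drop: TSS_in - TSS_out = 43 - 4 = 39 mg/L
Hourly solids removed = Q * dTSS = 100.0 m^3/h * 39 mg/L = 3900 g/h  (m^3/h * mg/L = g/h)
Daily solids removed = 3900 * 24 = 93600 g/day
Convert g to kg: 93600 / 1000 = 93.6 kg/day

93.6 kg/day


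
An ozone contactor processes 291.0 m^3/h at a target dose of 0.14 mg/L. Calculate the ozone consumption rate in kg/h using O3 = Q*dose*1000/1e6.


O3 demand (mg/h) = Q * dose * 1000 = 291.0 * 0.14 * 1000 = 40740 mg/h
Convert mg to kg: 40740 / 1e6 = 0.04074 kg/h

0.04074 kg/h


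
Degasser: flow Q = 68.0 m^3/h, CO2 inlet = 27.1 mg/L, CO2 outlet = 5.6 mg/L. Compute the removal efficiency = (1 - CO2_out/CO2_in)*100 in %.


CO2_out / CO2_in = 5.6 / 27.1 = 0.20664207
Fraction remaining = 0.20664207
efficiency = (1 - 0.20664207) * 100 = 79.3358 %

79.3358 %


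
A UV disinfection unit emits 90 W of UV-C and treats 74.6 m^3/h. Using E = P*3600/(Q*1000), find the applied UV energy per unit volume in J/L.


Energy delivered per hour = 90 W * 3600 s = 324000 J/h
Volume treated per hour = 74.6 m^3/h * 1000 = 74600 L/h
dose = 324000 / 74600 = 4.34316 J/L

4.34316 J/L


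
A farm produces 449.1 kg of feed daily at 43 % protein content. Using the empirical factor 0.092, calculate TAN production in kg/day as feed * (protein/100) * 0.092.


Protein in feed = 449.1 * 43/100 = 193.113 kg/day
TAN = protein * 0.092 = 193.113 * 0.092 = 17.766396 kg/day

17.766396 kg/day


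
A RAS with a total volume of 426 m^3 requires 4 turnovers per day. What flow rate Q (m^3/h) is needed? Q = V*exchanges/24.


Daily recirculation volume = 426 m^3 * 4 = 1704 m^3/day
Flow rate Q = daily volume / 24 h = 1704 / 24 = 71 m^3/h

71 m^3/h


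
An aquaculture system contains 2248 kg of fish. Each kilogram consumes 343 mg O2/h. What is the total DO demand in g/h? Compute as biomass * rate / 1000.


Total O2 consumption (mg/h) = 2248 kg * 343 mg/(kg*h) = 771064 mg/h
Convert to g/h: 771064 / 1000 = 771.064 g/h

771.064 g/h


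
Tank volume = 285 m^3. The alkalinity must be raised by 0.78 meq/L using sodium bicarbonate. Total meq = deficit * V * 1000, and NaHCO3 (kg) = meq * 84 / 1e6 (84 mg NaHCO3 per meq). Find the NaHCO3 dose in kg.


Tank volume in L = 285 m^3 * 1000 = 285000 L
Total meq required = 0.78 meq/L * 285000 L = 222300 meq
NaHCO3 mass = 222300 meq * 84 mg/meq / 1e6 = 18.6732 kg

18.6732 kg


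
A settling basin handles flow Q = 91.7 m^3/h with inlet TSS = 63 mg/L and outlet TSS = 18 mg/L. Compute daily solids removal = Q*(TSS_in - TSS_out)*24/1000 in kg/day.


Concentration drop: TSS_in - TSS_out = 63 - 18 = 45 mg/L
Hourly solids removed = Q * dTSS = 91.7 m^3/h * 45 mg/L = 4126.5 g/h  (m^3/h * mg/L = g/h)
Daily solids removed = 4126.5 * 24 = 99036 g/day
Convert g to kg: 99036 / 1000 = 99.036 kg/day

99.036 kg/day


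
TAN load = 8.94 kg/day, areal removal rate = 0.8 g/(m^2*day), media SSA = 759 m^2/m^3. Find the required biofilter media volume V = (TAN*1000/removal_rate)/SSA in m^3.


A = 8.94*1000 / 0.8 = 11175 m^2
V = 11175 / 759 = 14.7233

14.7233 m^3


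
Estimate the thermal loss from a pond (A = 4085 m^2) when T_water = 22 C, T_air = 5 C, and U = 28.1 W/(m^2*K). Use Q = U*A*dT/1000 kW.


Temperature difference dT = 22 - 5 = 17 K
Heat loss (W) = U * A * dT = 28.1 * 4085 * 17 = 1951404.5 W
Convert to kW: 1951404.5 / 1000 = 1951.4045 kW

1951.4045 kW


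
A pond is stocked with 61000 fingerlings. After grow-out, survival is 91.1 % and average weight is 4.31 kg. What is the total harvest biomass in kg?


Survivors = 61000 * 91.1/100 = 55571 fish
Harvest biomass = survivors * W_f = 55571 * 4.31 = 239511.01 kg

239511.01 kg


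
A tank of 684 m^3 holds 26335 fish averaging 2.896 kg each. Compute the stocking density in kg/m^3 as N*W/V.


Total biomass = 26335 fish * 2.896 kg = 76266.16 kg
Density = total biomass / volume = 76266.16 / 684 = 111.5 kg/m^3

111.5 kg/m^3


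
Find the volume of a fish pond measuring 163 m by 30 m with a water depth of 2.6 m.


Base area = L * W = 163 * 30 = 4890 m^2
Volume = area * depth = 4890 * 2.6 = 12714 m^3

12714 m^3


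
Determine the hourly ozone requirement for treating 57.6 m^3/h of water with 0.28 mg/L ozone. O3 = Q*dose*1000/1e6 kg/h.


O3 demand (mg/h) = Q * dose * 1000 = 57.6 * 0.28 * 1000 = 16128 mg/h
Convert mg to kg: 16128 / 1e6 = 0.016128 kg/h

0.016128 kg/h


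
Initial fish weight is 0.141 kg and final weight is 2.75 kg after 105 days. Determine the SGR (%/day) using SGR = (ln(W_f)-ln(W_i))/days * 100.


ln(W_f) = ln(2.75) = 1.0116009
ln(W_i) = ln(0.141) = -1.9589954
ln(W_f) - ln(W_i) = 1.0116009 - -1.9589954 = 2.9705963
SGR = 2.9705963 / 105 * 100 = 2.82914 %/day

2.82914 %/day


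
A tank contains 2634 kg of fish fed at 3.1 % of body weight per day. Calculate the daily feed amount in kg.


Feeding rate fraction = 3.1% / 100 = 0.031
Daily feed = 2634 kg * 0.031 = 81.654 kg/day

81.654 kg/day


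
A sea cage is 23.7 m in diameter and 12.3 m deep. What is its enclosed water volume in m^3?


r = d/2 = 23.7/2 = 11.85 m
Base area = pi*r^2 = pi*11.85^2 = 441.15029 m^2
Volume = 441.15029 * 12.3 = 5426.15 m^3

5426.15 m^3


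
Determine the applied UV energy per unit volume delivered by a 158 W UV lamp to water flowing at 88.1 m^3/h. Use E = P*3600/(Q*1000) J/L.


Energy delivered per hour = 158 W * 3600 s = 568800 J/h
Volume treated per hour = 88.1 m^3/h * 1000 = 88100 L/h
dose = 568800 / 88100 = 6.4563 J/L

6.4563 J/L


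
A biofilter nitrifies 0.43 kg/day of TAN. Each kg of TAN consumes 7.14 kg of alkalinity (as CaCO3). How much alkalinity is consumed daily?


Alkalinity factor: 7.14 kg CaCO3 consumed per kg TAN nitrified
alk = 0.43 kg TAN * 7.14 = 3.0702 kg CaCO3/day

3.0702 kg CaCO3/day


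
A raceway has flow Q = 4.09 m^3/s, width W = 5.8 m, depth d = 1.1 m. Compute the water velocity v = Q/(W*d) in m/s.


Cross-sectional area = W * d = 5.8 * 1.1 = 6.38 m^2
Velocity = Q / A = 4.09 / 6.38 = 0.641066 m/s

0.641066 m/s


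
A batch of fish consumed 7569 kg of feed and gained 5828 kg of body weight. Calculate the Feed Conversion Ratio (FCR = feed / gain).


FCR = feed consumed / weight gained
FCR = 7569 kg / 5828 kg = 1.29873

1.29873


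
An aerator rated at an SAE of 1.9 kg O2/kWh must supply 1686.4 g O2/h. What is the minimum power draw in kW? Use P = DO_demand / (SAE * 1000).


SAE in g O2/kWh = 1.9 * 1000 = 1900 g/kWh
P = DO_demand / SAE_g = 1686.4 / 1900 = 0.887579 kW

0.887579 kW


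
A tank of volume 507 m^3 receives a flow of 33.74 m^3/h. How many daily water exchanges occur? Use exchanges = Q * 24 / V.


Daily flow volume = 33.74 m^3/h * 24 h = 809.76 m^3/day
Exchanges = daily flow / tank volume = 809.76 / 507 = 1.59716 exchanges/day

1.59716 exchanges/day


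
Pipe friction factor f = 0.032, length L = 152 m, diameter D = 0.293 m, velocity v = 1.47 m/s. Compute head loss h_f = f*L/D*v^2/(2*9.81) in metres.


v^2 = 1.47^2 = 2.1609 m^2/s^2
L/D = 152/0.293 = 518.77133
h_f = f*(L/D)*v^2/(2g) = 0.032 * 518.77133 * 2.1609 / 19.62 = 1.82836 m

1.82836 m


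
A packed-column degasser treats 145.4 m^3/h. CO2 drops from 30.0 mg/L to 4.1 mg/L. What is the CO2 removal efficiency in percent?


CO2_out / CO2_in = 4.1 / 30.0 = 0.13666667
Fraction remaining = 0.13666667
efficiency = (1 - 0.13666667) * 100 = 86.3333 %

86.3333 %


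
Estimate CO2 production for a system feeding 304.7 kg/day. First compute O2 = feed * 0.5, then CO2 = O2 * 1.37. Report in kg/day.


O2 = 304.7 * 0.5 = 152.35
CO2 = 152.35 * 1.37 = 208.7195

208.7195 kg/day


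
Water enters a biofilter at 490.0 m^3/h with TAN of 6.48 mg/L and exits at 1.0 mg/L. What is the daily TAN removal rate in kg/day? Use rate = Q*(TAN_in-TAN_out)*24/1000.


Concentration drop: TAN_in - TAN_out = 6.48 - 1.0 = 5.48 mg/L
Hourly TAN removed = Q * dTAN = 490.0 m^3/h * 5.48 mg/L = 2685.2 g/h  (m^3/h * mg/L = g/h)
Daily TAN removed = 2685.2 * 24 = 64444.8 g/day
Convert to kg/day: 64444.8 / 1000 = 64.4448 kg/day

64.4448 kg/day


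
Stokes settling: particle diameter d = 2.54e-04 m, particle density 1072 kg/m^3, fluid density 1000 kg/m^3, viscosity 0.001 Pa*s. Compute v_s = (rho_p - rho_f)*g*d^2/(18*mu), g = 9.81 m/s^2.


Density difference: rho_p - rho_f = 1072 - 1000 = 72 kg/m^3
d^2 = (2.54e-04)^2 = 6.4516e-08 m^2
Numerator = (rho_p - rho_f) * g * d^2 = 72 * 9.81 * 6.4516e-08 = 4.5568941e-05
Denominator = 18 * mu = 18 * 0.001 = 0.018
v_s = 4.5568941e-05 / 0.018 = 0.00253161 m/s
Check: Re = rho_f * v_s * d / mu = 1000 * 0.00253161 * 2.54e-04 / 0.001 = 0.643 < 1, so Stokes' law applies.

0.00253161 m/s


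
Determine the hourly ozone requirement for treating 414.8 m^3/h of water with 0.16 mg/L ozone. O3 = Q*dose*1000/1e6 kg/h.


O3 demand (mg/h) = Q * dose * 1000 = 414.8 * 0.16 * 1000 = 66368 mg/h
Convert mg to kg: 66368 / 1e6 = 0.066368 kg/h

0.066368 kg/h


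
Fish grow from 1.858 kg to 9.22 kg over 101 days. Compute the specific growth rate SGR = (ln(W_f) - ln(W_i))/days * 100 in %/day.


ln(W_f) = ln(9.22) = 2.221375
ln(W_i) = ln(1.858) = 0.61950064
ln(W_f) - ln(W_i) = 2.221375 - 0.61950064 = 1.6018744
SGR = 1.6018744 / 101 * 100 = 1.58601 %/day

1.58601 %/day


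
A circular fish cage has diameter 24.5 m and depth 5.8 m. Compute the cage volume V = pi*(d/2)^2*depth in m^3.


r = d/2 = 24.5/2 = 12.25 m
Base area = pi*r^2 = pi*12.25^2 = 471.43525 m^2
Volume = 471.43525 * 5.8 = 2734.32 m^3

2734.32 m^3


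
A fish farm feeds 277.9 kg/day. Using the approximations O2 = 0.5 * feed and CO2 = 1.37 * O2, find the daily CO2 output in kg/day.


O2 = 277.9 * 0.5 = 138.95
CO2 = 138.95 * 1.37 = 190.3615

190.3615 kg/day


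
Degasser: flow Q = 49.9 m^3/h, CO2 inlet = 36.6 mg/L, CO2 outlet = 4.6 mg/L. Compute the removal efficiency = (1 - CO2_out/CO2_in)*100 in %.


CO2_out / CO2_in = 4.6 / 36.6 = 0.12568306
Fraction remaining = 0.12568306
efficiency = (1 - 0.12568306) * 100 = 87.4317 %

87.4317 %


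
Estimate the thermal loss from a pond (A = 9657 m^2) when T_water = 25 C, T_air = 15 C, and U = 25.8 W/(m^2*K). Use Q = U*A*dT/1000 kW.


Temperature difference dT = 25 - 15 = 10 K
Heat loss (W) = U * A * dT = 25.8 * 9657 * 10 = 2491506 W
Convert to kW: 2491506 / 1000 = 2491.506 kW

2491.506 kW


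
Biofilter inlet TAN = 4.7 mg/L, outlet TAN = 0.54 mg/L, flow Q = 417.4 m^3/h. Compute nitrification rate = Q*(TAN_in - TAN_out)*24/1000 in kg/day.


Concentration drop: TAN_in - TAN_out = 4.7 - 0.54 = 4.16 mg/L
Hourly TAN removed = Q * dTAN = 417.4 m^3/h * 4.16 mg/L = 1736.384 g/h  (m^3/h * mg/L = g/h)
Daily TAN removed = 1736.384 * 24 = 41673.216 g/day
Convert to kg/day: 41673.216 / 1000 = 41.673216 kg/day

41.673216 kg/day


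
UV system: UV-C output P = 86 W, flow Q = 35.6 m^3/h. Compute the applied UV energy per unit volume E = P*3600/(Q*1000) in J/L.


Energy delivered per hour = 86 W * 3600 s = 309600 J/h
Volume treated per hour = 35.6 m^3/h * 1000 = 35600 L/h
dose = 309600 / 35600 = 8.69663 J/L

8.69663 J/L


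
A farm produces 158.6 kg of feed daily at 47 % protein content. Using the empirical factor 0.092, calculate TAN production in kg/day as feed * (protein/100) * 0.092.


Protein in feed = 158.6 * 47/100 = 74.542 kg/day
TAN = protein * 0.092 = 74.542 * 0.092 = 6.857864 kg/day

6.857864 kg/day


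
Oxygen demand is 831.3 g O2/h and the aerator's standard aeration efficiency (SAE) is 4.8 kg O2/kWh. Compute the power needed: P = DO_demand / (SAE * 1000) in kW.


SAE in g O2/kWh = 4.8 * 1000 = 4800 g/kWh
P = DO_demand / SAE_g = 831.3 / 4800 = 0.173187 kW

0.173187 kW


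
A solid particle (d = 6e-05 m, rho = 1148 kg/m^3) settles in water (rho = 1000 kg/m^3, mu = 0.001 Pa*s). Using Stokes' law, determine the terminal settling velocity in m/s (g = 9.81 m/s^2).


Density difference: rho_p - rho_f = 1148 - 1000 = 148 kg/m^3
d^2 = (6e-05)^2 = 3.6e-09 m^2
Numerator = (rho_p - rho_f) * g * d^2 = 148 * 9.81 * 3.6e-09 = 5.226768e-06
Denominator = 18 * mu = 18 * 0.001 = 0.018
v_s = 5.226768e-06 / 0.018 = 2.90376e-04 m/s
Check: Re = rho_f * v_s * d / mu = 1000 * 2.90376e-04 * 6e-05 / 0.001 = 0.0174 < 1, so Stokes' law applies.

2.90376e-04 m/s


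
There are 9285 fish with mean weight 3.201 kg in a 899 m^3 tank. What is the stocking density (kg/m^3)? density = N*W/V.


Total biomass = 9285 fish * 3.201 kg = 29721.285 kg
Density = total biomass / volume = 29721.285 / 899 = 33.0604 kg/m^3

33.0604 kg/m^3


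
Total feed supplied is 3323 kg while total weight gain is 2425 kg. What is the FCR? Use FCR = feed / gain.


FCR = feed consumed / weight gained
FCR = 3323 kg / 2425 kg = 1.37031

1.37031


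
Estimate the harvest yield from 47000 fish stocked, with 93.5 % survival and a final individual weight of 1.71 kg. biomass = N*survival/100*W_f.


Survivors = 47000 * 93.5/100 = 43945 fish
Harvest biomass = survivors * W_f = 43945 * 1.71 = 75145.95 kg

75145.95 kg


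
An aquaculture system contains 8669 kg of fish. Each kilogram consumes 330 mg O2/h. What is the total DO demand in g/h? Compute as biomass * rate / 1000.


Total O2 consumption (mg/h) = 8669 kg * 330 mg/(kg*h) = 2860770 mg/h
Convert to g/h: 2860770 / 1000 = 2860.77 g/h

2860.77 g/h


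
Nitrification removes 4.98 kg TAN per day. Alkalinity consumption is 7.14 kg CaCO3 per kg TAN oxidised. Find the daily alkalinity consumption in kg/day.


Alkalinity factor: 7.14 kg CaCO3 consumed per kg TAN nitrified
alk = 4.98 kg TAN * 7.14 = 35.5572 kg CaCO3/day

35.5572 kg CaCO3/day


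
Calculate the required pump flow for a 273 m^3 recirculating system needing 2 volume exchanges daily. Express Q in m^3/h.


Daily recirculation volume = 273 m^3 * 2 = 546 m^3/day
Flow rate Q = daily volume / 24 h = 546 / 24 = 22.75 m^3/h

22.75 m^3/h


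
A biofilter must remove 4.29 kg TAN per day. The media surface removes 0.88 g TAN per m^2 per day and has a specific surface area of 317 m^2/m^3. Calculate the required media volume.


A = 4.29*1000 / 0.88 = 4875 m^2
V = 4875 / 317 = 15.3785

15.3785 m^3


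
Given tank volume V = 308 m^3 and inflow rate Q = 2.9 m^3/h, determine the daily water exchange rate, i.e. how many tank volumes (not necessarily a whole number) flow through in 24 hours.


Daily flow volume = 2.9 m^3/h * 24 h = 69.6 m^3/day
Exchanges = daily flow / tank volume = 69.6 / 308 = 0.225974 exchanges/day

0.225974 exchanges/day


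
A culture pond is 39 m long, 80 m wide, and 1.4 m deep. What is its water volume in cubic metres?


Base area = L * W = 39 * 80 = 3120 m^2
Volume = area * depth = 3120 * 1.4 = 4368 m^3

4368 m^3


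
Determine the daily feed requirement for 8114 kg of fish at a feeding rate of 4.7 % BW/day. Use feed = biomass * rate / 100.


Feeding rate fraction = 4.7% / 100 = 0.047
Daily feed = 8114 kg * 0.047 = 381.358 kg/day

381.358 kg/day


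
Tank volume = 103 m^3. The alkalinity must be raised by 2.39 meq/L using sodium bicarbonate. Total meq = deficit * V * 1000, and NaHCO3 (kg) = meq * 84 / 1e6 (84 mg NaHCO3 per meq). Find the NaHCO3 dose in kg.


Tank volume in L = 103 m^3 * 1000 = 103000 L
Total meq required = 2.39 meq/L * 103000 L = 246170 meq
NaHCO3 mass = 246170 meq * 84 mg/meq / 1e6 = 20.6783 kg

20.6783 kg


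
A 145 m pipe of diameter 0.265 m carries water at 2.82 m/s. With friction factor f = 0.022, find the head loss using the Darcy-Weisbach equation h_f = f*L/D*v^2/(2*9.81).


v^2 = 2.82^2 = 7.9524 m^2/s^2
L/D = 145/0.265 = 547.16981
h_f = f*(L/D)*v^2/(2g) = 0.022 * 547.16981 * 7.9524 / 19.62 = 4.87915 m

4.87915 m


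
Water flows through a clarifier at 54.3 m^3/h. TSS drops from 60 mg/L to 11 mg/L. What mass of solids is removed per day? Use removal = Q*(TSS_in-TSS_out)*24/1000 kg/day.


Concentration drop: TSS_in - TSS_out = 60 - 11 = 49 mg/L
Hourly solids removed = Q * dTSS = 54.3 m^3/h * 49 mg/L = 2660.7 g/h  (m^3/h * mg/L = g/h)
Daily solids removed = 2660.7 * 24 = 63856.8 g/day
Convert g to kg: 63856.8 / 1000 = 63.8568 kg/day

63.8568 kg/day


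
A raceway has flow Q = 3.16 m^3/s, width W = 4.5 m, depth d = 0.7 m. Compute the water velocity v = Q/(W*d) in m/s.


Cross-sectional area = W * d = 4.5 * 0.7 = 3.15 m^2
Velocity = Q / A = 3.16 / 3.15 = 1.00317 m/s

1.00317 m/s


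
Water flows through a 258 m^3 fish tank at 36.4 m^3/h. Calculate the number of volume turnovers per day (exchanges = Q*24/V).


Daily flow volume = 36.4 m^3/h * 24 h = 873.6 m^3/day
Exchanges = daily flow / tank volume = 873.6 / 258 = 3.38605 exchanges/day

3.38605 exchanges/day


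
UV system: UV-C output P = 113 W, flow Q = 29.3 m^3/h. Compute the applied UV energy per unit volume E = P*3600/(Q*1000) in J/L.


Energy delivered per hour = 113 W * 3600 s = 406800 J/h
Volume treated per hour = 29.3 m^3/h * 1000 = 29300 L/h
dose = 406800 / 29300 = 13.884 J/L

13.884 J/L


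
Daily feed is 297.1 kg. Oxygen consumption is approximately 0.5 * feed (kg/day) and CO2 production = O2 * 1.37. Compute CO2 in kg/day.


O2 = 297.1 * 0.5 = 148.55
CO2 = 148.55 * 1.37 = 203.5135

203.5135 kg/day


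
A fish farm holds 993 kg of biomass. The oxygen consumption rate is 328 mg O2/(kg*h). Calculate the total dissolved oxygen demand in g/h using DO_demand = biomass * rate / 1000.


Total O2 consumption (mg/h) = 993 kg * 328 mg/(kg*h) = 325704 mg/h
Convert to g/h: 325704 / 1000 = 325.704 g/h

325.704 g/h
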